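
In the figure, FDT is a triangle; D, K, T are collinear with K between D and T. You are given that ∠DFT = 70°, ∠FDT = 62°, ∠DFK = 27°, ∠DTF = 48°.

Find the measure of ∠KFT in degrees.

1. ∠FDK = 62°  [K on ray DT]
2. ∠DKF = 91°  [△FDK]
3. ∠FTK = 48°  [K on ray TD]
4. ∠FKT = 89°  [linear pair at K on DT]
5. ∠KFT = 43°  [△FKT]

∠KFT = 43°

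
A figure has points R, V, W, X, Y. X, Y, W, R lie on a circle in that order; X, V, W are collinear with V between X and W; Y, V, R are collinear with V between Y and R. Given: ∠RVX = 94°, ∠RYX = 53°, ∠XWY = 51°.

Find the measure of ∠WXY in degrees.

∠WXY = 41°

1. ∠WVY = 94°  [vertical angles at V]
2. ∠XVY = 86°  [linear pair at V on XW]
3. ∠WXY = 41°  [△XVY]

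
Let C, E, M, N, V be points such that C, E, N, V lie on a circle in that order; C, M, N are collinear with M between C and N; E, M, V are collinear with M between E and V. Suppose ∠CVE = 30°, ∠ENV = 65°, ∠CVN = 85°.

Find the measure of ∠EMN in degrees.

1. ∠CNE = 30°  [same arc CE]
2. ∠ECV = 115°  [cyclic CENV, opposite ∠C+∠N]
3. ∠CEN = 95°  [cyclic CENV, opposite ∠E+∠V]
4. ∠ECN = 55°  [△CEN]
5. ∠CEV = 35°  [△CEV]
6. ∠CME = 90°  [△CME]
7. ∠EMN = 90°  [linear pair at M on CN]

∠EMN = 90°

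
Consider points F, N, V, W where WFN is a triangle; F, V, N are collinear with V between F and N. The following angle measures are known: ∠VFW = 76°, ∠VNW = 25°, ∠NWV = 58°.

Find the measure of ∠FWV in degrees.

∠FWV = 21°

1. ∠NVW = 97°  [△WVN]
2. ∠FVW = 83°  [linear pair at V on FN]
3. ∠FWV = 21°  [△WFV]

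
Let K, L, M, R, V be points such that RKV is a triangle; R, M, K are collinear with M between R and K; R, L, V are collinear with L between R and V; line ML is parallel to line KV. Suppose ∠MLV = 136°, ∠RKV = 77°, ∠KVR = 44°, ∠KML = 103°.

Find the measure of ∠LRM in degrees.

∠LRM = 59°

1. ∠MLR = 44°  [linear pair at L on RV]
2. ∠LMR = 77°  [ML∥KV, corresponding at M]
3. ∠LRM = 59°  [△RML]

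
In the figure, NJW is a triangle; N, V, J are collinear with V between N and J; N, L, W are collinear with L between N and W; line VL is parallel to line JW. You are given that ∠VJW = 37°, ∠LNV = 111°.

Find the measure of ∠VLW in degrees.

1. ∠NJW = 37°  [V on ray JN]
2. ∠JNW = 111°  [V on NJ, L on NW]
3. ∠JWN = 32°  [△NJW]
4. ∠NLV = 32°  [VL∥JW, corresponding at L]
5. ∠VLW = 148°  [linear pair at L on NW]

∠VLW = 148°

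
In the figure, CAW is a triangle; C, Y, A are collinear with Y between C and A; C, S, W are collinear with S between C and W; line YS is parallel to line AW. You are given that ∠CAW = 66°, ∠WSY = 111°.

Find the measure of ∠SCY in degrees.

1. ∠CYS = 66°  [YS∥AW, corresponding at Y]
2. ∠CSY = 69°  [linear pair at S on CW]
3. ∠SCY = 45°  [△CYS]

∠SCY = 45°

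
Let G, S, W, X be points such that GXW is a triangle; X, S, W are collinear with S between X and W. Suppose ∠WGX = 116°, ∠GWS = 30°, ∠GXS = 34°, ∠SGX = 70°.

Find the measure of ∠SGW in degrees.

∠SGW = 46°

1. ∠GSX = 76°  [△GXS]
2. ∠GSW = 104°  [linear pair at S on XW]
3. ∠SGW = 46°  [△GSW]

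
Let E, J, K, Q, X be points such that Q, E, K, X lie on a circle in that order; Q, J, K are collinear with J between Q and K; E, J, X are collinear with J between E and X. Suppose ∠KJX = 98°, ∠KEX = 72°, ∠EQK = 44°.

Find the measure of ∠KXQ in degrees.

∠KXQ = 70°

1. ∠KQX = 72°  [same arc KX]
2. ∠EXK = 44°  [same arc EK]
3. ∠QKX = 38°  [△KJX]
4. ∠KXQ = 70°  [△QKX]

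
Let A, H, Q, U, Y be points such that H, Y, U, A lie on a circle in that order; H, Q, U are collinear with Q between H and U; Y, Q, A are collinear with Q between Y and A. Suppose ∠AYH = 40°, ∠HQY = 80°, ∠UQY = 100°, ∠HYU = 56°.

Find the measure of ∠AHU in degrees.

∠AHU = 16°

1. ∠AUH = 40°  [same arc HA]
2. ∠HAU = 124°  [cyclic HYUA, opposite ∠Y+∠A]
3. ∠AHU = 16°  [△HUA]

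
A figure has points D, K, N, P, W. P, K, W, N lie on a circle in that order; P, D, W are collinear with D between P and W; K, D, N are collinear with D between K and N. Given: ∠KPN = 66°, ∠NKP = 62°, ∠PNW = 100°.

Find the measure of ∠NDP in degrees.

∠NDP = 110°

1. ∠KNP = 52°  [△PKN]
2. ∠NWP = 62°  [same arc PN]
3. ∠NPW = 18°  [△PWN]
4. ∠NDP = 110°  [△PDN]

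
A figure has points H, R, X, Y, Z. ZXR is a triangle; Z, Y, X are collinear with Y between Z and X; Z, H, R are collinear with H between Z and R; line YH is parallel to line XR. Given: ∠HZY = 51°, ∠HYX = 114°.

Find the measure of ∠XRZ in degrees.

∠XRZ = 63°

1. ∠HYZ = 66°  [linear pair at Y on ZX]
2. ∠YHZ = 63°  [△ZYH]
3. ∠XRZ = 63°  [YH∥XR, corresponding at H]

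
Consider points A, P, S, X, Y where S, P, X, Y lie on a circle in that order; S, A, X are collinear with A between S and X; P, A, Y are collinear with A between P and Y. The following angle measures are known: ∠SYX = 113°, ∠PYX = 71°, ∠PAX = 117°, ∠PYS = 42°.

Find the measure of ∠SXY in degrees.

1. ∠SAY = 117°  [vertical angles at A]
2. ∠XSY = 21°  [△SAY]
3. ∠SXY = 46°  [△SXY]

∠SXY = 46°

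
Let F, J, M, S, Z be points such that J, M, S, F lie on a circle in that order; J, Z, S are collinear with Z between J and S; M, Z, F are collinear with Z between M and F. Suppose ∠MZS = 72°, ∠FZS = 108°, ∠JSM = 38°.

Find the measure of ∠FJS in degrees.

∠FJS = 70°

1. ∠FZJ = 72°  [vertical angles at Z]
2. ∠JFM = 38°  [same arc JM]
3. ∠FJS = 70°  [△JZF]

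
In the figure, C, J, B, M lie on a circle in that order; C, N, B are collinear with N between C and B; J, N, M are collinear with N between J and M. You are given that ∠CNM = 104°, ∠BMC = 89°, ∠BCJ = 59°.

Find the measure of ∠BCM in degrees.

∠BCM = 46°

1. ∠BNJ = 104°  [vertical angles at N]
2. ∠BJC = 91°  [cyclic CJBM, opposite ∠J+∠M]
3. ∠CBJ = 30°  [△CJB]
4. ∠BJM = 46°  [△JNB]
5. ∠BCM = 46°  [same arc BM]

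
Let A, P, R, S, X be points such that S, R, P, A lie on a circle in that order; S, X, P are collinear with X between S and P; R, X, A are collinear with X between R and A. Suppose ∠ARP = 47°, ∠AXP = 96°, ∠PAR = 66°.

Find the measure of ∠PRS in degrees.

∠PRS = 65°

1. ∠ASP = 47°  [same arc PA]
2. ∠APS = 18°  [△PXA]
3. ∠PAS = 115°  [△SPA]
4. ∠PRS = 65°  [cyclic SRPA, opposite ∠R+∠A]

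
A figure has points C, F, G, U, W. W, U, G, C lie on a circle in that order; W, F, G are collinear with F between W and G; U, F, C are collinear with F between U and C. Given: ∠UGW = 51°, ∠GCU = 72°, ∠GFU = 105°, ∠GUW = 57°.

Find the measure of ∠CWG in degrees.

1. ∠UCW = 51°  [same arc WU]
2. ∠CFW = 105°  [vertical angles at F]
3. ∠CWG = 24°  [△WFC]

∠CWG = 24°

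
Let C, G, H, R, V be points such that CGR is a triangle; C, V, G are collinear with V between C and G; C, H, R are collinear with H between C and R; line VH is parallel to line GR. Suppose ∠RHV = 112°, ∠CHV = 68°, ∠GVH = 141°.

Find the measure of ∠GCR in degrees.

∠GCR = 73°

1. ∠CVH = 39°  [linear pair at V on CG]
2. ∠HCV = 73°  [△CVH]
3. ∠GCR = 73°  [V on CG, H on CR]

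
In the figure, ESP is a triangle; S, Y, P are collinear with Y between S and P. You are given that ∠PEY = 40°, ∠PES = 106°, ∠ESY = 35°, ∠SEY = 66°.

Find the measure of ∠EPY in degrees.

1. ∠EYS = 79°  [△ESY]
2. ∠EYP = 101°  [linear pair at Y on SP]
3. ∠EPY = 39°  [△EYP]

∠EPY = 39°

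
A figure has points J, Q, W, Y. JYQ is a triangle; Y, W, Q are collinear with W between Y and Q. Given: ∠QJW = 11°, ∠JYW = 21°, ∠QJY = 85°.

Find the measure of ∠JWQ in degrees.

∠JWQ = 95°

1. ∠JYQ = 21°  [W on ray YQ]
2. ∠JQY = 74°  [△JYQ]
3. ∠JQW = 74°  [W on ray QY]
4. ∠JWQ = 95°  [△JWQ]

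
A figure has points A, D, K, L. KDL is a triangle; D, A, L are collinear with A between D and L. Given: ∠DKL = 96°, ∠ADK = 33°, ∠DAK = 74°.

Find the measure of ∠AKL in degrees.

∠AKL = 23°

1. ∠KDL = 33°  [A on ray DL]
2. ∠KAL = 106°  [linear pair at A on DL]
3. ∠DLK = 51°  [△KDL]
4. ∠ALK = 51°  [A on ray LD]
5. ∠AKL = 23°  [△KAL]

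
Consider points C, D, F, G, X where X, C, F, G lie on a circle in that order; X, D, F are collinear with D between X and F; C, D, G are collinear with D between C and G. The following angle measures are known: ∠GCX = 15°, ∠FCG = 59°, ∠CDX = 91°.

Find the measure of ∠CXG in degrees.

∠CXG = 133°

1. ∠GFX = 15°  [same arc XG]
2. ∠FDG = 91°  [vertical angles at D]
3. ∠CGF = 74°  [△FDG]
4. ∠CFG = 47°  [△CFG]
5. ∠CXG = 133°  [cyclic XCFG, opposite ∠X+∠F]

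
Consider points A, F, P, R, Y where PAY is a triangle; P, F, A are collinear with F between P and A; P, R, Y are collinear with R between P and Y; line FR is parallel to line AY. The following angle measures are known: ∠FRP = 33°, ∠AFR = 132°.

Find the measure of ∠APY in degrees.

1. ∠PFR = 48°  [linear pair at F on PA]
2. ∠FPR = 99°  [△PFR]
3. ∠APY = 99°  [F on PA, R on PY]

∠APY = 99°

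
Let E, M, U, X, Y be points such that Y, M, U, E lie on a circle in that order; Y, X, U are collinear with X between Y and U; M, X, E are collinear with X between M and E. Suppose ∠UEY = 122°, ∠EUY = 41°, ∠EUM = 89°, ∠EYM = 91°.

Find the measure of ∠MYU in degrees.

1. ∠UMY = 58°  [cyclic YMUE, opposite ∠M+∠E]
2. ∠EMY = 41°  [same arc YE]
3. ∠MEY = 48°  [△YME]
4. ∠MUY = 48°  [same arc YM]
5. ∠MYU = 74°  [△YMU]

∠MYU = 74°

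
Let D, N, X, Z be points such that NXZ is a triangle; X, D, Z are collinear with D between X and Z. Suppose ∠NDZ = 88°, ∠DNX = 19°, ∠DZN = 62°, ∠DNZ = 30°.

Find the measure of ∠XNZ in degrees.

1. ∠NDX = 92°  [linear pair at D on XZ]
2. ∠DXN = 69°  [△NXD]
3. ∠NZX = 62°  [D on ray ZX]
4. ∠NXZ = 69°  [D on ray XZ]
5. ∠XNZ = 49°  [△NXZ]

∠XNZ = 49°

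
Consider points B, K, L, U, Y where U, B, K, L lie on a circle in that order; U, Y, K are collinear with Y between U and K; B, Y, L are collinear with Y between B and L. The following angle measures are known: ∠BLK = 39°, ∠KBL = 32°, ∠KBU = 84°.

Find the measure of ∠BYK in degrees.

1. ∠BUK = 39°  [same arc BK]
2. ∠BKU = 57°  [△UBK]
3. ∠BYK = 91°  [△BYK]

∠BYK = 91°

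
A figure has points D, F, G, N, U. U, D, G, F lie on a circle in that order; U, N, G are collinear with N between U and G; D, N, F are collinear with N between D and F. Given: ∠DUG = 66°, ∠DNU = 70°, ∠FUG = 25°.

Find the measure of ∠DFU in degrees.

1. ∠FNG = 70°  [vertical angles at N]
2. ∠FNU = 110°  [linear pair at N on UG]
3. ∠DFU = 45°  [△UNF]

∠DFU = 45°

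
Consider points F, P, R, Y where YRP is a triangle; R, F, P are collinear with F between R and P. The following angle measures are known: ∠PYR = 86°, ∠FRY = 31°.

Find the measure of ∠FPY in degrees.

∠FPY = 63°

1. ∠PRY = 31°  [F on ray RP]
2. ∠RPY = 63°  [△YRP]
3. ∠FPY = 63°  [F on ray PR]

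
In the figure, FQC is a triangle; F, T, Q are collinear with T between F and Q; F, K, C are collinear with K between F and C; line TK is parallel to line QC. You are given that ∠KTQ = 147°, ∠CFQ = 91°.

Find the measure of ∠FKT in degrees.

∠FKT = 56°

1. ∠FTK = 33°  [linear pair at T on FQ]
2. ∠KFT = 91°  [T on FQ, K on FC]
3. ∠FKT = 56°  [△FTK]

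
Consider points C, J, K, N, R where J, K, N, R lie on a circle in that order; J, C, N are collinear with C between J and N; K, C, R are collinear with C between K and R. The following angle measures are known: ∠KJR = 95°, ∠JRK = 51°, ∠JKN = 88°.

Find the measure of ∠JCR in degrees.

1. ∠JKR = 34°  [△JKR]
2. ∠JRN = 92°  [cyclic JKNR, opposite ∠K+∠R]
3. ∠JNR = 34°  [same arc JR]
4. ∠NJR = 54°  [△JNR]
5. ∠JCR = 75°  [△JCR]

∠JCR = 75°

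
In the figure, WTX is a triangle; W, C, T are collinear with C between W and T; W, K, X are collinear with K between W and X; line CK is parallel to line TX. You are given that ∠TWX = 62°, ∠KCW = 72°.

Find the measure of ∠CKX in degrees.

∠CKX = 134°

1. ∠CWK = 62°  [C on WT, K on WX]
2. ∠CKW = 46°  [△WCK]
3. ∠CKX = 134°  [linear pair at K on WX]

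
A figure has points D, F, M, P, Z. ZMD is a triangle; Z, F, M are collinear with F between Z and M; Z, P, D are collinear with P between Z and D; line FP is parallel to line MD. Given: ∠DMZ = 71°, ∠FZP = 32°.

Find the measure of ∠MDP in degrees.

∠MDP = 77°

1. ∠PFZ = 71°  [FP∥MD, corresponding at F]
2. ∠FPZ = 77°  [△ZFP]
3. ∠DPF = 103°  [linear pair at P on ZD]
4. ∠MDP = 77°  [FP∥MD, co-interior at D–P]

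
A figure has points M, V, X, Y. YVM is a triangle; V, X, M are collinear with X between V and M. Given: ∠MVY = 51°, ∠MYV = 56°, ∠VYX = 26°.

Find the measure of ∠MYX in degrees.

∠MYX = 30°

1. ∠VMY = 73°  [△YVM]
2. ∠XVY = 51°  [X on ray VM]
3. ∠VXY = 103°  [△YVX]
4. ∠XMY = 73°  [X on ray MV]
5. ∠MXY = 77°  [linear pair at X on VM]
6. ∠MYX = 30°  [△YXM]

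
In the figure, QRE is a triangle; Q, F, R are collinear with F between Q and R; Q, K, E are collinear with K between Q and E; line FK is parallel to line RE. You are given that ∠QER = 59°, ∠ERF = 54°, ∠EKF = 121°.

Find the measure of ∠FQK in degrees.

∠FQK = 67°

1. ∠ERQ = 54°  [F on ray RQ]
2. ∠EQR = 67°  [△QRE]
3. ∠FQK = 67°  [F on QR, K on QE]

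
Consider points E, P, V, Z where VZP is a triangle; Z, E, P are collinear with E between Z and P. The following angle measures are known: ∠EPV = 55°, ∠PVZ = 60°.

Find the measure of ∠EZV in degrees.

∠EZV = 65°

1. ∠VPZ = 55°  [E on ray PZ]
2. ∠PZV = 65°  [△VZP]
3. ∠EZV = 65°  [E on ray ZP]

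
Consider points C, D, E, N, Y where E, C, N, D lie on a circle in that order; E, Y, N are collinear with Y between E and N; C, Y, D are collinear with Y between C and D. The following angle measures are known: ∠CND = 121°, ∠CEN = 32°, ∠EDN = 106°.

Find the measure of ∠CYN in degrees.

∠CYN = 79°

1. ∠CDN = 32°  [same arc CN]
2. ∠ECN = 74°  [cyclic ECND, opposite ∠C+∠D]
3. ∠DCN = 27°  [△CND]
4. ∠CNE = 74°  [△ECN]
5. ∠CYN = 79°  [△CYN]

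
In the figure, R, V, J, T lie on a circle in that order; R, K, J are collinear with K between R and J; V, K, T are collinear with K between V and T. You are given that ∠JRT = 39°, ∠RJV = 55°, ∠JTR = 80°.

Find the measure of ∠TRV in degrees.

∠TRV = 64°

1. ∠RJT = 61°  [△RJT]
2. ∠RTV = 55°  [same arc RV]
3. ∠RVT = 61°  [same arc RT]
4. ∠TRV = 64°  [△RVT]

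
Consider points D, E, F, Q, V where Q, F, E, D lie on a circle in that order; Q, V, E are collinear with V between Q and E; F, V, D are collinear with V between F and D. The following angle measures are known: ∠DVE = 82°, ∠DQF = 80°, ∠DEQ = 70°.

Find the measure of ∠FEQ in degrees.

∠FEQ = 30°

1. ∠FVQ = 82°  [vertical angles at V]
2. ∠EDF = 28°  [△EVD]
3. ∠DEF = 100°  [cyclic QFED, opposite ∠Q+∠E]
4. ∠EVF = 98°  [linear pair at V on QE]
5. ∠DFE = 52°  [△FED]
6. ∠FEQ = 30°  [△FVE]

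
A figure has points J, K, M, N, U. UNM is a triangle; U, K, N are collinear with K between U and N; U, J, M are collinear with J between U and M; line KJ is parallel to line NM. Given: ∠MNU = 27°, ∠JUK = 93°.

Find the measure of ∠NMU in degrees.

1. ∠JKU = 27°  [KJ∥NM, corresponding at K]
2. ∠KJU = 60°  [△UKJ]
3. ∠NMU = 60°  [KJ∥NM, corresponding at J]

∠NMU = 60°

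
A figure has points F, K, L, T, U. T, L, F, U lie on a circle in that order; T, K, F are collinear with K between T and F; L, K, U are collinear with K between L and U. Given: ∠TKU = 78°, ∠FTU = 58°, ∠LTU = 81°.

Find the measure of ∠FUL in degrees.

1. ∠FLU = 58°  [same arc FU]
2. ∠LFU = 99°  [cyclic TLFU, opposite ∠T+∠F]
3. ∠FUL = 23°  [△LFU]

∠FUL = 23°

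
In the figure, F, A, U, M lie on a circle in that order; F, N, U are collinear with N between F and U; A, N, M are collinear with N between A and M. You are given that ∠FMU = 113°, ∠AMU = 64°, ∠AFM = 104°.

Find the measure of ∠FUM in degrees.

1. ∠AUM = 76°  [cyclic FAUM, opposite ∠F+∠U]
2. ∠MAU = 40°  [△AUM]
3. ∠MFU = 40°  [same arc UM]
4. ∠FUM = 27°  [△FUM]

∠FUM = 27°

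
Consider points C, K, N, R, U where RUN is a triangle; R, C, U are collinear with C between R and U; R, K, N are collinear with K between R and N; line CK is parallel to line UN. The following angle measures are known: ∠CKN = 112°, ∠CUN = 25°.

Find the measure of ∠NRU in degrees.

∠NRU = 87°

1. ∠CKR = 68°  [linear pair at K on RN]
2. ∠NUR = 25°  [C on ray UR]
3. ∠RNU = 68°  [CK∥UN, corresponding at K]
4. ∠NRU = 87°  [△RUN]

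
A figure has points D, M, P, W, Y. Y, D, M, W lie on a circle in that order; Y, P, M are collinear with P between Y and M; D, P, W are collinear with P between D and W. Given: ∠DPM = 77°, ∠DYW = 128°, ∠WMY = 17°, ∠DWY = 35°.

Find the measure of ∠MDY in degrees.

∠MDY = 85°

1. ∠DPY = 103°  [linear pair at P on YM]
2. ∠WDY = 17°  [△YDW]
3. ∠DMY = 35°  [same arc YD]
4. ∠DYM = 60°  [△YPD]
5. ∠MDY = 85°  [△YDM]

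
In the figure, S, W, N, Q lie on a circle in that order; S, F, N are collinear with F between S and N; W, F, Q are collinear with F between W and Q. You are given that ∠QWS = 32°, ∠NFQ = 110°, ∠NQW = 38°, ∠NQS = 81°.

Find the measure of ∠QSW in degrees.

1. ∠QNS = 32°  [same arc SQ]
2. ∠QFS = 70°  [linear pair at F on SN]
3. ∠NSQ = 67°  [△SNQ]
4. ∠SQW = 43°  [△SFQ]
5. ∠QSW = 105°  [△SWQ]

∠QSW = 105°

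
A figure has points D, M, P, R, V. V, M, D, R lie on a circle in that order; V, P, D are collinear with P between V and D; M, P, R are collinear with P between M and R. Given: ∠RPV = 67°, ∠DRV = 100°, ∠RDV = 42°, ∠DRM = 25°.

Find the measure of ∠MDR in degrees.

∠MDR = 117°

1. ∠DVR = 38°  [△VDR]
2. ∠DMR = 38°  [same arc DR]
3. ∠MDR = 117°  [△MDR]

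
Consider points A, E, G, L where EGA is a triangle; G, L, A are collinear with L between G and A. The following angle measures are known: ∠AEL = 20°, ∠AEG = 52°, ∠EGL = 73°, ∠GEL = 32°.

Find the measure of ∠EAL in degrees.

∠EAL = 55°

1. ∠ELG = 75°  [△EGL]
2. ∠ALE = 105°  [linear pair at L on GA]
3. ∠EAL = 55°  [△ELA]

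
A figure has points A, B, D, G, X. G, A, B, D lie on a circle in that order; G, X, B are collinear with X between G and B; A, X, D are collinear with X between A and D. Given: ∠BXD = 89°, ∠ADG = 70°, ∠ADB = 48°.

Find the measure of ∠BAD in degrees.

1. ∠AXG = 89°  [vertical angles at X]
2. ∠ABG = 70°  [same arc GA]
3. ∠AXB = 91°  [linear pair at X on GB]
4. ∠BAD = 19°  [△AXB]

∠BAD = 19°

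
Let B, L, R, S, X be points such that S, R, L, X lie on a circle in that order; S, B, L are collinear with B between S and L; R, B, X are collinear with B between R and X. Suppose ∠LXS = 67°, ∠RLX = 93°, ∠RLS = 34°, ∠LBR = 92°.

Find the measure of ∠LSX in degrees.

∠LSX = 54°

1. ∠RXS = 34°  [same arc SR]
2. ∠SBX = 92°  [vertical angles at B]
3. ∠LSX = 54°  [△SBX]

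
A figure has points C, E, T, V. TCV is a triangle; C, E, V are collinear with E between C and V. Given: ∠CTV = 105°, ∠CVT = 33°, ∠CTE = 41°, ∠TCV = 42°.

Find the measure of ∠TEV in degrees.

∠TEV = 83°

1. ∠ECT = 42°  [E on ray CV]
2. ∠CET = 97°  [△TCE]
3. ∠TEV = 83°  [linear pair at E on CV]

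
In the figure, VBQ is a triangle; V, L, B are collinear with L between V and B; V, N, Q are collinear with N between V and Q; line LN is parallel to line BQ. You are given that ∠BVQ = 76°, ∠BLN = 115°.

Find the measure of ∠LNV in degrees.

1. ∠LVN = 76°  [L on VB, N on VQ]
2. ∠NLV = 65°  [linear pair at L on VB]
3. ∠LNV = 39°  [△VLN]

∠LNV = 39°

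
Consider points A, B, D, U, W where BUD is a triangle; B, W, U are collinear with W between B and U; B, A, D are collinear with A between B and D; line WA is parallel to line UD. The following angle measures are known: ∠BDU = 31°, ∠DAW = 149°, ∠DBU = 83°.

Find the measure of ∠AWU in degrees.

∠AWU = 114°

1. ∠BUD = 66°  [△BUD]
2. ∠AWB = 66°  [WA∥UD, corresponding at W]
3. ∠AWU = 114°  [linear pair at W on BU]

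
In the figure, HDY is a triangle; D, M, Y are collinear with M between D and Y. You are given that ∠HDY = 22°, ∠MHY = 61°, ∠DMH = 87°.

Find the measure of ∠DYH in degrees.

∠DYH = 26°

1. ∠HMY = 93°  [linear pair at M on DY]
2. ∠HYM = 26°  [△HMY]
3. ∠DYH = 26°  [M on ray YD]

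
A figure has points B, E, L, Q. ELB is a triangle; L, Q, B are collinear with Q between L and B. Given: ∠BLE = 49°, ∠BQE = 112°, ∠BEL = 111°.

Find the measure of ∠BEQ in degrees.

1. ∠EBL = 20°  [△ELB]
2. ∠EBQ = 20°  [Q on ray BL]
3. ∠BEQ = 48°  [△EQB]

∠BEQ = 48°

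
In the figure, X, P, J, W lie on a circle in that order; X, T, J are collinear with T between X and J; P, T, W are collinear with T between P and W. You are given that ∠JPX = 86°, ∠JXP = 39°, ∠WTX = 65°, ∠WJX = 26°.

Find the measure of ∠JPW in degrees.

∠JPW = 60°

1. ∠PJX = 55°  [△XPJ]
2. ∠JTP = 65°  [vertical angles at T]
3. ∠JPW = 60°  [△PTJ]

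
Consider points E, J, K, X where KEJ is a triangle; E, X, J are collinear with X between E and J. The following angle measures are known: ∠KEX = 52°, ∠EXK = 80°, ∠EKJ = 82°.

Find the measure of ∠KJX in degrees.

∠KJX = 46°

1. ∠JEK = 52°  [X on ray EJ]
2. ∠EJK = 46°  [△KEJ]
3. ∠KJX = 46°  [X on ray JE]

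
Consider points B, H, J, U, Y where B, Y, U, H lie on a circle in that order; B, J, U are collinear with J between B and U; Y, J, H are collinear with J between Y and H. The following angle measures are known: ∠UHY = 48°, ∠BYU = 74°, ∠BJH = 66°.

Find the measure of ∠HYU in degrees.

∠HYU = 56°

1. ∠UBY = 48°  [same arc YU]
2. ∠BUY = 58°  [△BYU]
3. ∠UJY = 66°  [vertical angles at J]
4. ∠HYU = 56°  [△YJU]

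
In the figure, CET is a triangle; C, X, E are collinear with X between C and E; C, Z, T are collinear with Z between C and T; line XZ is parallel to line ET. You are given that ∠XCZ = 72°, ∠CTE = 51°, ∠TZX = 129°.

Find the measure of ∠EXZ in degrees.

1. ∠ECT = 72°  [X on CE, Z on CT]
2. ∠CET = 57°  [△CET]
3. ∠CXZ = 57°  [XZ∥ET, corresponding at X]
4. ∠EXZ = 123°  [linear pair at X on CE]

∠EXZ = 123°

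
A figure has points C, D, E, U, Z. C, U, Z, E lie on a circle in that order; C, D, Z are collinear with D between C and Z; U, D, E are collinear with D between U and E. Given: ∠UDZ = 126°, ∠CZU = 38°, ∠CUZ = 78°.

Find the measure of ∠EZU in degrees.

1. ∠CDU = 54°  [linear pair at D on CZ]
2. ∠CEU = 38°  [same arc CU]
3. ∠UCZ = 64°  [△CUZ]
4. ∠CUE = 62°  [△CDU]
5. ∠ECU = 80°  [△CUE]
6. ∠EZU = 100°  [cyclic CUZE, opposite ∠C+∠Z]

∠EZU = 100°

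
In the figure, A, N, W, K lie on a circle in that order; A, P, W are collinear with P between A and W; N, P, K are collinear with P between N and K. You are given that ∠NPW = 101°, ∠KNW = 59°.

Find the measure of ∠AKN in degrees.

∠AKN = 20°

1. ∠APK = 101°  [vertical angles at P]
2. ∠KAW = 59°  [same arc WK]
3. ∠AKN = 20°  [△APK]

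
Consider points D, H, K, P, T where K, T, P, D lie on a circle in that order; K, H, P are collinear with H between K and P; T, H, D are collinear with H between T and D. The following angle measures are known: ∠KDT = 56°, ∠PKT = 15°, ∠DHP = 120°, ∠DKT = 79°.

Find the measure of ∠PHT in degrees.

∠PHT = 60°

1. ∠DTK = 45°  [△KTD]
2. ∠KHT = 120°  [△KHT]
3. ∠PHT = 60°  [linear pair at H on KP]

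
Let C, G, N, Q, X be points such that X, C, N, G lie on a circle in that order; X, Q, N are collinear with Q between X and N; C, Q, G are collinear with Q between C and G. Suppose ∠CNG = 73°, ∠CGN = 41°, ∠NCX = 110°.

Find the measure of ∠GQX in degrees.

∠GQX = 85°

1. ∠GCN = 66°  [△CNG]
2. ∠CXN = 41°  [same arc CN]
3. ∠CNX = 29°  [△XCN]
4. ∠GXN = 66°  [same arc NG]
5. ∠CGX = 29°  [same arc XC]
6. ∠GQX = 85°  [△XQG]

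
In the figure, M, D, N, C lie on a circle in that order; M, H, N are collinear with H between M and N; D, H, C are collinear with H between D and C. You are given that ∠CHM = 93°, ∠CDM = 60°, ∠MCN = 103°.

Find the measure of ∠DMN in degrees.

∠DMN = 33°

1. ∠DHN = 93°  [vertical angles at H]
2. ∠DHM = 87°  [linear pair at H on MN]
3. ∠DMN = 33°  [△MHD]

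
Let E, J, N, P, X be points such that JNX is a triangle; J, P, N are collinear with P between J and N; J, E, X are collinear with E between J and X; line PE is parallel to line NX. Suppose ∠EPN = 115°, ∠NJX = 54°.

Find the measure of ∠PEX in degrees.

1. ∠EPJ = 65°  [linear pair at P on JN]
2. ∠EJP = 54°  [P on JN, E on JX]
3. ∠JEP = 61°  [△JPE]
4. ∠PEX = 119°  [linear pair at E on JX]

∠PEX = 119°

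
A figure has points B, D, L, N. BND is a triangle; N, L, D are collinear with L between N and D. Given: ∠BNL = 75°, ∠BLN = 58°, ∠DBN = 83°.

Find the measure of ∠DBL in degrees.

1. ∠BND = 75°  [L on ray ND]
2. ∠BLD = 122°  [linear pair at L on ND]
3. ∠BDN = 22°  [△BND]
4. ∠BDL = 22°  [L on ray DN]
5. ∠DBL = 36°  [△BLD]

∠DBL = 36°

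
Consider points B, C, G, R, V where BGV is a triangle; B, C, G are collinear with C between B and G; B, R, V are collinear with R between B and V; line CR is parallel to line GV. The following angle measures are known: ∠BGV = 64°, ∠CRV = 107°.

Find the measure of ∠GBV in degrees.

∠GBV = 43°

1. ∠BCR = 64°  [CR∥GV, corresponding at C]
2. ∠BRC = 73°  [linear pair at R on BV]
3. ∠CBR = 43°  [△BCR]
4. ∠GBV = 43°  [C on BG, R on BV]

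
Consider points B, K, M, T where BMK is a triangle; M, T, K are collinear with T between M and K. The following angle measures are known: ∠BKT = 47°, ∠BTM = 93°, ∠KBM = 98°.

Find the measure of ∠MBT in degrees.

∠MBT = 52°

1. ∠BKM = 47°  [T on ray KM]
2. ∠BMK = 35°  [△BMK]
3. ∠BMT = 35°  [T on ray MK]
4. ∠MBT = 52°  [△BMT]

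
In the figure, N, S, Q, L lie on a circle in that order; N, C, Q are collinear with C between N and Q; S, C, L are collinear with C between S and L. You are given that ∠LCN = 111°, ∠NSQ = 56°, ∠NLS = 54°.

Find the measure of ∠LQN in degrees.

∠LQN = 41°

1. ∠LNQ = 15°  [△NCL]
2. ∠NLQ = 124°  [cyclic NSQL, opposite ∠S+∠L]
3. ∠LQN = 41°  [△NQL]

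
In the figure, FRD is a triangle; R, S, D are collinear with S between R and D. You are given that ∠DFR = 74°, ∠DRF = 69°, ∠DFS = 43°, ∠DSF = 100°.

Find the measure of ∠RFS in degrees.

1. ∠FRS = 69°  [S on ray RD]
2. ∠FSR = 80°  [linear pair at S on RD]
3. ∠RFS = 31°  [△FRS]

∠RFS = 31°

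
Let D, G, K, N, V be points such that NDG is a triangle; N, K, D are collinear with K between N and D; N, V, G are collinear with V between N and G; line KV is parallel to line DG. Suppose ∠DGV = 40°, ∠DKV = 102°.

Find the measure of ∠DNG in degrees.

∠DNG = 62°

1. ∠DGN = 40°  [V on ray GN]
2. ∠NKV = 78°  [linear pair at K on ND]
3. ∠KVN = 40°  [KV∥DG, corresponding at V]
4. ∠KNV = 62°  [△NKV]
5. ∠DNG = 62°  [K on ND, V on NG]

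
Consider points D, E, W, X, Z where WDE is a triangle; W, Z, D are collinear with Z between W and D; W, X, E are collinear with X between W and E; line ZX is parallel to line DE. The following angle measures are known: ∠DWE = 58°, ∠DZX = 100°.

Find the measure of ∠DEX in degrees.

∠DEX = 42°

1. ∠XWZ = 58°  [Z on WD, X on WE]
2. ∠WZX = 80°  [linear pair at Z on WD]
3. ∠WXZ = 42°  [△WZX]
4. ∠EXZ = 138°  [linear pair at X on WE]
5. ∠DEX = 42°  [ZX∥DE, co-interior at E–X]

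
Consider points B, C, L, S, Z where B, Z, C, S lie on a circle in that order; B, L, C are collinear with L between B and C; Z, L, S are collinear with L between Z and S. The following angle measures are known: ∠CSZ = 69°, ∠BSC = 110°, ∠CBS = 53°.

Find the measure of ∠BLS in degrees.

1. ∠BCS = 17°  [△BCS]
2. ∠CLS = 94°  [△CLS]
3. ∠BLS = 86°  [linear pair at L on BC]

∠BLS = 86°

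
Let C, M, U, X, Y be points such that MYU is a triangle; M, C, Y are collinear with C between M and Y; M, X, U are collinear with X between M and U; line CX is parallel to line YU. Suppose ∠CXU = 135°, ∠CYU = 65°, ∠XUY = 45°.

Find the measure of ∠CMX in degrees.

∠CMX = 70°

1. ∠MYU = 65°  [C on ray YM]
2. ∠MUY = 45°  [X on ray UM]
3. ∠UMY = 70°  [△MYU]
4. ∠CMX = 70°  [C on MY, X on MU]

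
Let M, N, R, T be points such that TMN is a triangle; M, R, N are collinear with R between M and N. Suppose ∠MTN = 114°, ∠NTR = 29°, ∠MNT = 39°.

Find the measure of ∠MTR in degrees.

∠MTR = 85°

1. ∠NMT = 27°  [△TMN]
2. ∠RNT = 39°  [R on ray NM]
3. ∠RMT = 27°  [R on ray MN]
4. ∠NRT = 112°  [△TRN]
5. ∠MRT = 68°  [linear pair at R on MN]
6. ∠MTR = 85°  [△TMR]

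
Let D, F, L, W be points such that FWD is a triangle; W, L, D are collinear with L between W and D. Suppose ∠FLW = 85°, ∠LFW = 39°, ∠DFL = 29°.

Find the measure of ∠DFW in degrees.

∠DFW = 68°

1. ∠FWL = 56°  [△FWL]
2. ∠DLF = 95°  [linear pair at L on WD]
3. ∠FDL = 56°  [△FLD]
4. ∠DWF = 56°  [L on ray WD]
5. ∠FDW = 56°  [L on ray DW]
6. ∠DFW = 68°  [△FWD]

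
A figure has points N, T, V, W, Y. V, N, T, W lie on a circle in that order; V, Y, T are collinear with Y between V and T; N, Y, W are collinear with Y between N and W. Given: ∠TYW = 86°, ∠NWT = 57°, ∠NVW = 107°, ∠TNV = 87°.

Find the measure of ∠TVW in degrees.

1. ∠VTW = 37°  [△TYW]
2. ∠TWV = 93°  [cyclic VNTW, opposite ∠N+∠W]
3. ∠TVW = 50°  [△VTW]

∠TVW = 50°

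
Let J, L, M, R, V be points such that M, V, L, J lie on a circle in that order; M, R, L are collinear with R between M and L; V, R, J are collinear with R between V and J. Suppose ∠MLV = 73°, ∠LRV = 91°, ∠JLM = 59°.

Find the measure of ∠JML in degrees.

∠JML = 16°

1. ∠MJV = 73°  [same arc MV]
2. ∠JRM = 91°  [vertical angles at R]
3. ∠JML = 16°  [△MRJ]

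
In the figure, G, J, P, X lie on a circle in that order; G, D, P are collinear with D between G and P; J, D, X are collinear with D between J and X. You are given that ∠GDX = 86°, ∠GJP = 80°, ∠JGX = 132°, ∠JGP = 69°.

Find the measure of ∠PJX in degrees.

1. ∠JDP = 86°  [vertical angles at D]
2. ∠GPJ = 31°  [△GJP]
3. ∠PJX = 63°  [△JDP]

∠PJX = 63°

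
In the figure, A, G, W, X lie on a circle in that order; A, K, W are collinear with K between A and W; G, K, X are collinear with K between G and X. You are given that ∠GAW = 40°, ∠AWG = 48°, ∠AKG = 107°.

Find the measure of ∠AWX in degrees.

∠AWX = 33°

1. ∠GXW = 40°  [same arc GW]
2. ∠WKX = 107°  [vertical angles at K]
3. ∠AWX = 33°  [△WKX]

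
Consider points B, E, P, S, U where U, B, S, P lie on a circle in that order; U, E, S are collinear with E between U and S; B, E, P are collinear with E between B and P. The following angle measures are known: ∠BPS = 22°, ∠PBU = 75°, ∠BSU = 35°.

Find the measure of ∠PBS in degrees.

∠PBS = 48°

1. ∠BUS = 22°  [same arc BS]
2. ∠BEU = 83°  [△UEB]
3. ∠BES = 97°  [linear pair at E on US]
4. ∠PBS = 48°  [△BES]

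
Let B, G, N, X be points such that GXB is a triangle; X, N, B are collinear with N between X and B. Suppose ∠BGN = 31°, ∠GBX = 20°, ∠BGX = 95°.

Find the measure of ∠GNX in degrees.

∠GNX = 51°

1. ∠GBN = 20°  [N on ray BX]
2. ∠BNG = 129°  [△GNB]
3. ∠GNX = 51°  [linear pair at N on XB]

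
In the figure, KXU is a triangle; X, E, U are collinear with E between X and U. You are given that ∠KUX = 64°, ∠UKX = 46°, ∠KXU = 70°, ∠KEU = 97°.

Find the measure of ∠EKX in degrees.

1. ∠EXK = 70°  [E on ray XU]
2. ∠KEX = 83°  [linear pair at E on XU]
3. ∠EKX = 27°  [△KXE]

∠EKX = 27°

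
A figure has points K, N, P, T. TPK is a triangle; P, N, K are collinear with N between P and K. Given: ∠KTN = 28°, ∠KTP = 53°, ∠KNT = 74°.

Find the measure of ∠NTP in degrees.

∠NTP = 25°

1. ∠NKT = 78°  [△TNK]
2. ∠PNT = 106°  [linear pair at N on PK]
3. ∠PKT = 78°  [N on ray KP]
4. ∠KPT = 49°  [△TPK]
5. ∠NPT = 49°  [N on ray PK]
6. ∠NTP = 25°  [△TPN]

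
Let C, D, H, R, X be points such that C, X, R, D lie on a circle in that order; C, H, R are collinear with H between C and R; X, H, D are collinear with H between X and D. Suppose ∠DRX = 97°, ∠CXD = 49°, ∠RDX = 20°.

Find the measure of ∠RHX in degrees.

1. ∠DCX = 83°  [cyclic CXRD, opposite ∠C+∠R]
2. ∠DXR = 63°  [△XRD]
3. ∠CDX = 48°  [△CXD]
4. ∠CRX = 48°  [same arc CX]
5. ∠RHX = 69°  [△XHR]

∠RHX = 69°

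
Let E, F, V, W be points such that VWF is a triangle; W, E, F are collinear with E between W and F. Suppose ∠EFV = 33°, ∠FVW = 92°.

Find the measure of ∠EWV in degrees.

1. ∠VFW = 33°  [E on ray FW]
2. ∠FWV = 55°  [△VWF]
3. ∠EWV = 55°  [E on ray WF]

∠EWV = 55°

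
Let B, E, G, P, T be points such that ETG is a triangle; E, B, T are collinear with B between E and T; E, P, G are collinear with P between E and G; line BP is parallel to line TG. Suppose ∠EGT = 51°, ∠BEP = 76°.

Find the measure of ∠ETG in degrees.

∠ETG = 53°

1. ∠BPE = 51°  [BP∥TG, corresponding at P]
2. ∠EBP = 53°  [△EBP]
3. ∠ETG = 53°  [BP∥TG, corresponding at B]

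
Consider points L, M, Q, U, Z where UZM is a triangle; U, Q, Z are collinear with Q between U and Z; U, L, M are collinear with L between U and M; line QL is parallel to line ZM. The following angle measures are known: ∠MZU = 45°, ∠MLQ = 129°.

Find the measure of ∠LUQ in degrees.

∠LUQ = 84°

1. ∠LQU = 45°  [QL∥ZM, corresponding at Q]
2. ∠QLU = 51°  [linear pair at L on UM]
3. ∠LUQ = 84°  [△UQL]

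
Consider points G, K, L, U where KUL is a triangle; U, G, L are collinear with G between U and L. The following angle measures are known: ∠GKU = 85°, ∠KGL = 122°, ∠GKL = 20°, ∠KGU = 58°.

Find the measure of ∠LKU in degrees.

∠LKU = 105°

1. ∠GUK = 37°  [△KUG]
2. ∠GLK = 38°  [△KGL]
3. ∠KUL = 37°  [G on ray UL]
4. ∠KLU = 38°  [G on ray LU]
5. ∠LKU = 105°  [△KUL]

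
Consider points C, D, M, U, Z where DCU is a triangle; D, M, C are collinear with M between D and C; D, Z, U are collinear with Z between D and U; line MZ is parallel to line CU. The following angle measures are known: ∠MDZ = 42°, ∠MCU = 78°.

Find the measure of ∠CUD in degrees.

∠CUD = 60°

1. ∠CDU = 42°  [M on DC, Z on DU]
2. ∠DCU = 78°  [M on ray CD]
3. ∠CUD = 60°  [△DCU]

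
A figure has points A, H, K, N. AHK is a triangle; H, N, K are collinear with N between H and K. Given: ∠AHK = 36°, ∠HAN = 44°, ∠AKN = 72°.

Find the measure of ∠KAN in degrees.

∠KAN = 28°

1. ∠AHN = 36°  [N on ray HK]
2. ∠ANH = 100°  [△AHN]
3. ∠ANK = 80°  [linear pair at N on HK]
4. ∠KAN = 28°  [△ANK]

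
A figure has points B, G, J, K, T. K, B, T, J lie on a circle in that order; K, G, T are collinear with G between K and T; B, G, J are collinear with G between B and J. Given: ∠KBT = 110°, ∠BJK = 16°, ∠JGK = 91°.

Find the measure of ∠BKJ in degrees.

1. ∠KJT = 70°  [cyclic KBTJ, opposite ∠B+∠J]
2. ∠JKT = 73°  [△KGJ]
3. ∠JTK = 37°  [△KTJ]
4. ∠JBK = 37°  [same arc KJ]
5. ∠BKJ = 127°  [△KBJ]

∠BKJ = 127°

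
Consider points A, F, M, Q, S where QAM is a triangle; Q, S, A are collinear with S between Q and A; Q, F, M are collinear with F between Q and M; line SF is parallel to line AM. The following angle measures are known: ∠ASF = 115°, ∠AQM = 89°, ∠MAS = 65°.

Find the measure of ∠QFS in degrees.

∠QFS = 26°

1. ∠FSQ = 65°  [linear pair at S on QA]
2. ∠FQS = 89°  [S on QA, F on QM]
3. ∠QFS = 26°  [△QSF]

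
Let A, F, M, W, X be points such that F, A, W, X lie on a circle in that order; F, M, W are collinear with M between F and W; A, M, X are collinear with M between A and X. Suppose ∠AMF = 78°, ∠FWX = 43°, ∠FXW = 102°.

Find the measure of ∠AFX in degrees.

∠AFX = 94°

1. ∠WMX = 78°  [vertical angles at M]
2. ∠FAX = 43°  [same arc FX]
3. ∠WFX = 35°  [△FWX]
4. ∠FMX = 102°  [linear pair at M on FW]
5. ∠AXF = 43°  [△FMX]
6. ∠AFX = 94°  [△FAX]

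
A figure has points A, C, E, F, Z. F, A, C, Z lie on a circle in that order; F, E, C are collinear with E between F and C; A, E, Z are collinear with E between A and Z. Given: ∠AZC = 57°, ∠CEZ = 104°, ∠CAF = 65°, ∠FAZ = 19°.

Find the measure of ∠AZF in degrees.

1. ∠FCZ = 19°  [△CEZ]
2. ∠FEZ = 76°  [linear pair at E on FC]
3. ∠CZF = 115°  [cyclic FACZ, opposite ∠A+∠Z]
4. ∠CFZ = 46°  [△FCZ]
5. ∠AZF = 58°  [△FEZ]

∠AZF = 58°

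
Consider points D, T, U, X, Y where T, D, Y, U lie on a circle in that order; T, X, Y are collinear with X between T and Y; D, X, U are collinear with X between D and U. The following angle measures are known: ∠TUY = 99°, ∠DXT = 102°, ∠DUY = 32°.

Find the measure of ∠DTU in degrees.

∠DTU = 67°

1. ∠TDY = 81°  [cyclic TDYU, opposite ∠D+∠U]
2. ∠DTY = 32°  [same arc DY]
3. ∠DYT = 67°  [△TDY]
4. ∠TDU = 46°  [△TXD]
5. ∠DUT = 67°  [same arc TD]
6. ∠DTU = 67°  [△TDU]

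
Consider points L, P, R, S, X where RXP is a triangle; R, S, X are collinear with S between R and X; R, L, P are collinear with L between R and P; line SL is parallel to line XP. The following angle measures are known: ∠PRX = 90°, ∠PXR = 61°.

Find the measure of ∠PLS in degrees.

∠PLS = 151°

1. ∠RPX = 29°  [△RXP]
2. ∠RLS = 29°  [SL∥XP, corresponding at L]
3. ∠PLS = 151°  [linear pair at L on RP]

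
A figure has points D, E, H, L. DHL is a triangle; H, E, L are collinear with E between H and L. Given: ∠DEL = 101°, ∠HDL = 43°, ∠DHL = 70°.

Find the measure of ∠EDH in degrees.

1. ∠DEH = 79°  [linear pair at E on HL]
2. ∠DHE = 70°  [E on ray HL]
3. ∠EDH = 31°  [△DHE]

∠EDH = 31°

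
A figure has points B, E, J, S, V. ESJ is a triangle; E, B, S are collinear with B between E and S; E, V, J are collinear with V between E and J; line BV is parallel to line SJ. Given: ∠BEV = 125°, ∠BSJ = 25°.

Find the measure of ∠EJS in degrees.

1. ∠JES = 125°  [B on ES, V on EJ]
2. ∠ESJ = 25°  [B on ray SE]
3. ∠EJS = 30°  [△ESJ]

∠EJS = 30°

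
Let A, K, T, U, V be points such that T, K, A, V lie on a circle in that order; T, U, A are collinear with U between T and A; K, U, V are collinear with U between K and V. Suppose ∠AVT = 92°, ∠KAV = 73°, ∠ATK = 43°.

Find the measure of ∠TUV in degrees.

1. ∠AKT = 88°  [cyclic TKAV, opposite ∠K+∠V]
2. ∠AVK = 43°  [same arc KA]
3. ∠KAT = 49°  [△TKA]
4. ∠AKV = 64°  [△KAV]
5. ∠KVT = 49°  [same arc TK]
6. ∠ATV = 64°  [same arc AV]
7. ∠TUV = 67°  [△TUV]

∠TUV = 67°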